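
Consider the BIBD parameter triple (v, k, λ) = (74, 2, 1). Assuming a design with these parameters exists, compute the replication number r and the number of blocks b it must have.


Any 2-(v, k, λ) BIBD satisfies two necessary conditions:
  (i)  Each point sits in r blocks, and counting incidences through any fixed point gives r(k − 1) = λ(v − 1), so r = λ(v − 1)/(k − 1).
  (ii) Total incidences bk = vr, so b = vr/k.
Step 1: r = λ(v − 1)/(k − 1) = 1·(74 − 1)/(2 − 1) = 1·73/1 = 73/1 = 73.
Step 2: b = vr/k = 74·73/2 = 5402/2 = 2701.
Check integrality: r = 73 ∈ Z ✓, b = 2701 ∈ Z ✓.
(These identities are necessary conditions: they determine r and b for any design with these parameters, but do not by themselves prove that one exists.)

r = 73, b = 2701.


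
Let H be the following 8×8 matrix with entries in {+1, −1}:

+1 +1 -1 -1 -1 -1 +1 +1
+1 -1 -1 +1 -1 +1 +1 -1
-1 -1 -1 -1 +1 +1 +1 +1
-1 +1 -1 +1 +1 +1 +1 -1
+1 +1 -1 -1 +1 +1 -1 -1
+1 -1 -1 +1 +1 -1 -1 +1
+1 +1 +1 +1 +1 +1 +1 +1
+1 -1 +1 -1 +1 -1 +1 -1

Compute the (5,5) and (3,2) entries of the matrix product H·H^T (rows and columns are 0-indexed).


Row 2 of H: [-1, -1, -1, -1, 1, 1, 1, 1].
Row 3 of H: [-1, 1, -1, 1, 1, 1, 1, -1].
Row 5 of H: [1, -1, -1, 1, 1, -1, -1, 1].
(H·H^T)[5][5] = Σ_j H[5][j]·H[5][j] = (1)² + (-1)² + (-1)² + (1)² + (1)² + (-1)² + (-1)² + (1)² = 1 + 1 + 1 + 1 + 1 + 1 + 1 + 1 = 8.
(H·H^T)[3][2] = Σ_j H[3][j]·H[2][j] = (-1)·(-1) + (1)·(-1) + (-1)·(-1) + (1)·(-1) + (1)·(1) + (1)·(1) + (1)·(1) + (-1)·(1) = 1 + -1 + 1 + -1 + 1 + 1 + 1 + -1 = 2.
Rows 3 and 2 are not orthogonal (dot product = 2 ≠ 0), so H is not a Hadamard matrix.

(5,5) entry = 8; (3,2) entry = 2.


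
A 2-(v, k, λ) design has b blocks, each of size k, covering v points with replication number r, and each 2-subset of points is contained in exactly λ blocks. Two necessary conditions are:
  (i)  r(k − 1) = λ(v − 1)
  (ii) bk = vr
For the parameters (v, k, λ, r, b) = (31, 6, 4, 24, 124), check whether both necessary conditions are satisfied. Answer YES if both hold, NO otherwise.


Condition (i): r(k − 1) = 24·5 = 120; λ(v − 1) = 4·30 = 120. Match? YES.
Condition (ii): bk = 124·6 = 744; vr = 31·24 = 744. Match? YES.
Both conditions hold? YES.

YES


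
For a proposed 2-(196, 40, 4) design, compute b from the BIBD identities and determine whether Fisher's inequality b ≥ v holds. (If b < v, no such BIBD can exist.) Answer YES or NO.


b = λv(v − 1)/(k(k − 1)) = 4·196·195/(40·39) = 152880/1560 = 98.
Compare with v = 196: b < v, so Fisher's inequality fails.

NO


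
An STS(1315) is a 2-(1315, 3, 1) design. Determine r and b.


An STS(v) is a 2-(v, 3, 1) BIBD: block size k = 3, λ = 1.
Replication: r(k − 1) = λ(v − 1) ⇒ r·2 = 1315 − 1 = 1314 ⇒ r = 657.
Block count: b = v(v − 1)/6 = 1315·1314/6 = 1727910/6 = 287985.

r = 657, b = 287985.


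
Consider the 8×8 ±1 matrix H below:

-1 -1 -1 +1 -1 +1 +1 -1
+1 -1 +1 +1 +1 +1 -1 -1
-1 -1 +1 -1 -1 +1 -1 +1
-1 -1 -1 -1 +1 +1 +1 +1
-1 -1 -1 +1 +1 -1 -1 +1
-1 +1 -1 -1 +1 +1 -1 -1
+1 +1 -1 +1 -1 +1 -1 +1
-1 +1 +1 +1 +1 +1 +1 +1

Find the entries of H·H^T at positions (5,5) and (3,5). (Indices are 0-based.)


Row 3 of H: [-1, -1, -1, -1, 1, 1, 1, 1].
Row 5 of H: [-1, 1, -1, -1, 1, 1, -1, -1].
(H·H^T)[5][5] = Σ_j H[5][j]·H[5][j] = (-1)² + (1)² + (-1)² + (-1)² + (1)² + (1)² + (-1)² + (-1)² = 1 + 1 + 1 + 1 + 1 + 1 + 1 + 1 = 8.
(H·H^T)[3][5] = Σ_j H[3][j]·H[5][j] = (-1)·(-1) + (-1)·(1) + (-1)·(-1) + (-1)·(-1) + (1)·(1) + (1)·(1) + (1)·(-1) + (1)·(-1) = 1 + -1 + 1 + 1 + 1 + 1 + -1 + -1 = 2.
Rows 3 and 5 are not orthogonal (dot product = 2 ≠ 0), so H is not a Hadamard matrix.

(5,5) entry = 8; (3,5) entry = 2.


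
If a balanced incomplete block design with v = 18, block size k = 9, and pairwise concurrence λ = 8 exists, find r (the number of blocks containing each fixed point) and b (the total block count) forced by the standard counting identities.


Any 2-(v, k, λ) BIBD satisfies two necessary conditions:
  (i)  Each point sits in r blocks, and counting incidences through any fixed point gives r(k − 1) = λ(v − 1), so r = λ(v − 1)/(k − 1).
  (ii) Total incidences bk = vr, so b = vr/k.
Step 1: r = λ(v − 1)/(k − 1) = 8·(18 − 1)/(9 − 1) = 8·17/8 = 136/8 = 17.
Step 2: b = vr/k = 18·17/9 = 306/9 = 34.
Check integrality: r = 17 ∈ Z ✓, b = 34 ∈ Z ✓.
(These identities are necessary conditions: they determine r and b for any design with these parameters, but do not by themselves prove that one exists.)

r = 17, b = 34.


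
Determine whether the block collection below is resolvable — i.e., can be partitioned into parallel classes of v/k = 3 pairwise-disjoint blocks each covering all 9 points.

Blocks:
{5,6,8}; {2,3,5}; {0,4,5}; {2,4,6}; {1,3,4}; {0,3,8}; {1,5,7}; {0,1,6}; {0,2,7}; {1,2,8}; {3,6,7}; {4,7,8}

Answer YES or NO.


v = 9, block size k = 3, number of blocks = 12.
For resolvability, blocks must partition into parallel classes of size v/k = 3.
Total blocks must therefore be a multiple of 3: 12 = 3·4 + 0 ⇒ divisible ✓.
Greedy packing gives 4 candidate class(es). Each should be a full parallel class (size 3, covers all 9 points).
  Class 1 (3 blocks): {5,6,8}; {1,3,4}; {0,2,7}. Points covered: [0, 1, 2, 3, 4, 5, 6, 7, 8].
  Class 2 (3 blocks): {2,3,5}; {0,1,6}; {4,7,8}. Points covered: [0, 1, 2, 3, 4, 5, 6, 7, 8].
  Class 3 (3 blocks): {0,4,5}; {1,2,8}; {3,6,7}. Points covered: [0, 1, 2, 3, 4, 5, 6, 7, 8].
  Class 4 (3 blocks): {2,4,6}; {0,3,8}; {1,5,7}. Points covered: [0, 1, 2, 3, 4, 5, 6, 7, 8].
All classes full (size 3)? YES. All classes cover every point? YES.
Resolvable? YES.

YES


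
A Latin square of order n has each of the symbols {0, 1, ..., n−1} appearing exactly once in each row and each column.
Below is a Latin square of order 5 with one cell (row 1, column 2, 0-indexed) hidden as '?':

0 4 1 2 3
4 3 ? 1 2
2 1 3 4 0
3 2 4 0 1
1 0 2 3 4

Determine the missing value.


Row 1 contains symbols [1, 2, 3, 4] — missing [0].
Column 2 contains symbols [1, 2, 3, 4] — missing [0].
The missing symbol must appear in both missing sets; intersection = [0].
Therefore the hidden value is 0.

Missing value = 0.


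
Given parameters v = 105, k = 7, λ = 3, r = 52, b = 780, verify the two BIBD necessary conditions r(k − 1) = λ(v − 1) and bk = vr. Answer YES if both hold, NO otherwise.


Condition (i): r(k − 1) = 52·6 = 312; λ(v − 1) = 3·104 = 312. Match? YES.
Condition (ii): bk = 780·7 = 5460; vr = 105·52 = 5460. Match? YES.
Both conditions hold? YES.

YES


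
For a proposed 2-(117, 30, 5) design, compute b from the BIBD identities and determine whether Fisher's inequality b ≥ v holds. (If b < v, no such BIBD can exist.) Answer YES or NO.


b = λv(v − 1)/(k(k − 1)) = 5·117·116/(30·29) = 67860/870 = 78.
Compare with v = 117: b < v, so Fisher's inequality fails.

NO


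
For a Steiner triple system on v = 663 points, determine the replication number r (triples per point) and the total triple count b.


An STS(v) is a 2-(v, 3, 1) BIBD: block size k = 3, λ = 1.
Replication: r(k − 1) = λ(v − 1) ⇒ r·2 = 663 − 1 = 662 ⇒ r = 331.
Block count: b = v(v − 1)/6 = 663·662/6 = 438906/6 = 73151.
(Check via bk = vr: 73151·3 = 219453 = 663·331 = 219453 ✓.)

r = 331, b = 73151.


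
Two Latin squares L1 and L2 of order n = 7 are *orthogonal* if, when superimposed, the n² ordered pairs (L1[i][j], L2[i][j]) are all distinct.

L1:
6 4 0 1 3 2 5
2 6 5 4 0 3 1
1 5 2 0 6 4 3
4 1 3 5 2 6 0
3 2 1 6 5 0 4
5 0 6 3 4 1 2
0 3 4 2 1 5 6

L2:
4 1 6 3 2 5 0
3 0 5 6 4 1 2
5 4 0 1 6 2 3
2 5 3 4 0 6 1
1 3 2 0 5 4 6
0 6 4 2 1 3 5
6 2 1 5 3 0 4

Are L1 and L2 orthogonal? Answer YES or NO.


Form the n² = 49 superimposed pairs (L1[i][j], L2[i][j]), row by row (rows and columns indexed from 0):
row 0: (6,4) (4,1) (0,6) (1,3) (3,2) (2,5) (5,0)
row 1: (2,3) (6,0) (5,5) (4,6) (0,4) (3,1) (1,2)
row 2: (1,5) (5,4) (2,0) (0,1) (6,6) (4,2) (3,3)
row 3: (4,2) (1,5) (3,3) (5,4) (2,0) (6,6) (0,1)
row 4: (3,1) (2,3) (1,2) (6,0) (5,5) (0,4) (4,6)
row 5: (5,0) (0,6) (6,4) (3,2) (4,1) (1,3) (2,5)
row 6: (0,6) (3,2) (4,1) (2,5) (1,3) (5,0) (6,4)
Orthogonality requires all 49 pairs distinct.
But the pair (4,2) repeats: cell (2,5) has L1 = 4, L2 = 2, and cell (3,0) has L1 = 4, L2 = 2.
A repeated pair means some other pair never occurs (only 21 distinct pairs out of 49), so the squares are not orthogonal.
Conclusion: NO.

NO


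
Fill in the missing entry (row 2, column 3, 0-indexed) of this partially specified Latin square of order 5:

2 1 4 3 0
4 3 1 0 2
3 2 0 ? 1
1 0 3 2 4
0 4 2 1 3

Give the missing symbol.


Row 2 contains symbols [0, 1, 2, 3] — missing [4].
Column 3 contains symbols [0, 1, 2, 3] — missing [4].
The missing symbol must appear in both missing sets; intersection = [4].
Therefore the hidden value is 4.

Missing value = 4.


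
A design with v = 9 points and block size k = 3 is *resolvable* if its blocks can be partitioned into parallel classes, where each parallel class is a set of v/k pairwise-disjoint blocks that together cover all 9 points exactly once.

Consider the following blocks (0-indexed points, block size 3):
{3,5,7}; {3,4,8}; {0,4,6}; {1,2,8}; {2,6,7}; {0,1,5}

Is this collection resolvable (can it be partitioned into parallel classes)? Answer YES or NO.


v = 9, block size k = 3, number of blocks = 6.
For resolvability, blocks must partition into parallel classes of size v/k = 3.
Total blocks must therefore be a multiple of 3: 6 = 3·2 + 0 ⇒ divisible ✓.
Greedy packing gives 2 candidate class(es). Each should be a full parallel class (size 3, covers all 9 points).
  Class 1 (3 blocks): {3,5,7}; {0,4,6}; {1,2,8}. Points covered: [0, 1, 2, 3, 4, 5, 6, 7, 8].
  Class 2 (3 blocks): {3,4,8}; {2,6,7}; {0,1,5}. Points covered: [0, 1, 2, 3, 4, 5, 6, 7, 8].
All classes full (size 3)? YES. All classes cover every point? YES.
Resolvable? YES.

YES


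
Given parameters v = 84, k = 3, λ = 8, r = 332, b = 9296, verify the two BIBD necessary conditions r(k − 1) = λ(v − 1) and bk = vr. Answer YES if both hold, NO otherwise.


Condition (i): r(k − 1) = 332·2 = 664; λ(v − 1) = 8·83 = 664. Match? YES.
Condition (ii): bk = 9296·3 = 27888; vr = 84·332 = 27888. Match? YES.
Both conditions hold? YES.

YES


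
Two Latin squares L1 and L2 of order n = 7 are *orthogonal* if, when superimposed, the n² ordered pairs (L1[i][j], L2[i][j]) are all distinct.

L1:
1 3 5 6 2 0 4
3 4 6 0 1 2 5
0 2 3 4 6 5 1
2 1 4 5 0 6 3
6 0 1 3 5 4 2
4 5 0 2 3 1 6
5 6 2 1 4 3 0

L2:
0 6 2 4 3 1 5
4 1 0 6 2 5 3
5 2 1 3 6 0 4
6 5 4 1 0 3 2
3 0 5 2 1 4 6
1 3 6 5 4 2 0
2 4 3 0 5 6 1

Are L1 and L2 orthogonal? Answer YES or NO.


Form the n² = 49 superimposed pairs (L1[i][j], L2[i][j]), row by row (rows and columns indexed from 0):
row 0: (1,0) (3,6) (5,2) (6,4) (2,3) (0,1) (4,5)
row 1: (3,4) (4,1) (6,0) (0,6) (1,2) (2,5) (5,3)
row 2: (0,5) (2,2) (3,1) (4,3) (6,6) (5,0) (1,4)
row 3: (2,6) (1,5) (4,4) (5,1) (0,0) (6,3) (3,2)
row 4: (6,3) (0,0) (1,5) (3,2) (5,1) (4,4) (2,6)
row 5: (4,1) (5,3) (0,6) (2,5) (3,4) (1,2) (6,0)
row 6: (5,2) (6,4) (2,3) (1,0) (4,5) (3,6) (0,1)
Orthogonality requires all 49 pairs distinct.
But the pair (6,3) repeats: cell (3,5) has L1 = 6, L2 = 3, and cell (4,0) has L1 = 6, L2 = 3.
A repeated pair means some other pair never occurs (only 28 distinct pairs out of 49), so the squares are not orthogonal.
Conclusion: NO.

NO


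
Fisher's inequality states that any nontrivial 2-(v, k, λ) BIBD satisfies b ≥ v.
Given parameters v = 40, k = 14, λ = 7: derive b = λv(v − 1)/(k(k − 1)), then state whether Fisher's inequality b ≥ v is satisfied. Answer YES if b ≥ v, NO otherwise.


r = λ(v − 1)/(k − 1) = 7·39/13 = 21.
b = vr/k = 40·21/14 = 60.
Fisher's inequality: b ≥ v ⇔ 60 ≥ 40? YES.

YES


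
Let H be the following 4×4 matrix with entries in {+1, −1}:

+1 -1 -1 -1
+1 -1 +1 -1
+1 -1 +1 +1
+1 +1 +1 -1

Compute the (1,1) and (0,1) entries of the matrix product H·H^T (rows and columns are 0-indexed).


Row 0 of H: [1, -1, -1, -1].
Row 1 of H: [1, -1, 1, -1].
(H·H^T)[1][1] = Σ_j H[1][j]·H[1][j] = (1)² + (-1)² + (1)² + (-1)² = 1 + 1 + 1 + 1 = 4.
(H·H^T)[0][1] = Σ_j H[0][j]·H[1][j] = (1)·(1) + (-1)·(-1) + (-1)·(1) + (-1)·(-1) = 1 + 1 + -1 + 1 = 2.
Rows 0 and 1 are not orthogonal (dot product = 2 ≠ 0), so H is not a Hadamard matrix.

(1,1) entry = 4; (0,1) entry = 2.


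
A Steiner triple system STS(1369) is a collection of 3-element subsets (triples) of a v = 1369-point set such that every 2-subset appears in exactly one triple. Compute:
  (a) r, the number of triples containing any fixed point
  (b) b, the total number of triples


An STS(v) is a 2-(v, 3, 1) BIBD: block size k = 3, λ = 1.
Replication: r(k − 1) = λ(v − 1) ⇒ r·2 = 1369 − 1 = 1368 ⇒ r = 684.
Block count: bk = vr ⇒ b·3 = 1369·684 = 936396 ⇒ b = 312132.
(Check via b = v(v − 1)/6 = 1369·1368/6 = 1872792/6 = 312132.)

r = 684, b = 312132.


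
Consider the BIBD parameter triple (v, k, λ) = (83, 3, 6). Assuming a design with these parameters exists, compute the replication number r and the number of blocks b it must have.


Any 2-(v, k, λ) BIBD satisfies two necessary conditions:
  (i)  Each point sits in r blocks, and counting incidences through any fixed point gives r(k − 1) = λ(v − 1), so r = λ(v − 1)/(k − 1).
  (ii) Total incidences bk = vr, so b = vr/k.
Step 1: r = λ(v − 1)/(k − 1) = 6·(83 − 1)/(3 − 1) = 6·82/2 = 492/2 = 246.
Step 2: b = vr/k = 83·246/3 = 20418/3 = 6806.
Check integrality: r = 246 ∈ Z ✓, b = 6806 ∈ Z ✓.
(These identities are necessary conditions: they determine r and b for any design with these parameters, but do not by themselves prove that one exists.)

r = 246, b = 6806.


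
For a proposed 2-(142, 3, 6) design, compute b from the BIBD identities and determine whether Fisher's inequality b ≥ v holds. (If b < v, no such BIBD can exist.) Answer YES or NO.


b = λv(v − 1)/(k(k − 1)) = 6·142·141/(3·2) = 120132/6 = 20022.
Compare with v = 142: b ≥ v, so Fisher's inequality holds.

YES


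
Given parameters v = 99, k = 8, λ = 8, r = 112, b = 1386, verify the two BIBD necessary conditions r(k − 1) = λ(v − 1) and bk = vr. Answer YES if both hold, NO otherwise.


Condition (i): r(k − 1) = 112·7 = 784; λ(v − 1) = 8·98 = 784. Match? YES.
Condition (ii): bk = 1386·8 = 11088; vr = 99·112 = 11088. Match? YES.
Both conditions hold? YES.

YES


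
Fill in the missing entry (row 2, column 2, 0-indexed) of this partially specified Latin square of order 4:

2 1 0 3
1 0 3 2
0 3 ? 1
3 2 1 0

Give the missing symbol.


Row 2 contains symbols [0, 1, 3] — missing [2].
Column 2 contains symbols [0, 1, 3] — missing [2].
The missing symbol must appear in both missing sets; intersection = [2].
Therefore the hidden value is 2.

Missing value = 2.


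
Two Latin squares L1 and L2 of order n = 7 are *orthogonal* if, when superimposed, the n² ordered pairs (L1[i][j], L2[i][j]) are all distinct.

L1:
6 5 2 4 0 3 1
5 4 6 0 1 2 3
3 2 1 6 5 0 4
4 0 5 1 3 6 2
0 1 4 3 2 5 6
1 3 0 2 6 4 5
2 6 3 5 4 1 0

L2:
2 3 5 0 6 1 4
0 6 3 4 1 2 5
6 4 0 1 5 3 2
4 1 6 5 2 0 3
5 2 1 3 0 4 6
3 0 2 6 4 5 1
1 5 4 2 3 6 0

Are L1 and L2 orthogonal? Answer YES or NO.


Form the n² = 49 superimposed pairs (L1[i][j], L2[i][j]), row by row (rows and columns indexed from 0):
row 0: (6,2) (5,3) (2,5) (4,0) (0,6) (3,1) (1,4)
row 1: (5,0) (4,6) (6,3) (0,4) (1,1) (2,2) (3,5)
row 2: (3,6) (2,4) (1,0) (6,1) (5,5) (0,3) (4,2)
row 3: (4,4) (0,1) (5,6) (1,5) (3,2) (6,0) (2,3)
row 4: (0,5) (1,2) (4,1) (3,3) (2,0) (5,4) (6,6)
row 5: (1,3) (3,0) (0,2) (2,6) (6,4) (4,5) (5,1)
row 6: (2,1) (6,5) (3,4) (5,2) (4,3) (1,6) (0,0)
Orthogonality requires all 49 pairs distinct.
Check by first coordinate: for each symbol s of L1, list the L2 entries in the n cells where L1 = s; they must all differ.
  L1 = 0: L2 entries (in reading order) 6, 4, 3, 1, 5, 2, 0 — all 7 distinct ✓
  L1 = 1: L2 entries (in reading order) 4, 1, 0, 5, 2, 3, 6 — all 7 distinct ✓
  L1 = 2: L2 entries (in reading order) 5, 2, 4, 3, 0, 6, 1 — all 7 distinct ✓
  L1 = 3: L2 entries (in reading order) 1, 5, 6, 2, 3, 0, 4 — all 7 distinct ✓
  L1 = 4: L2 entries (in reading order) 0, 6, 2, 4, 1, 5, 3 — all 7 distinct ✓
  L1 = 5: L2 entries (in reading order) 3, 0, 5, 6, 4, 1, 2 — all 7 distinct ✓
  L1 = 6: L2 entries (in reading order) 2, 3, 1, 0, 6, 4, 5 — all 7 distinct ✓
Every symbol of L1 meets every symbol of L2 exactly once, so all 49 pairs are distinct (49 of 49).
Conclusion: YES.

YES


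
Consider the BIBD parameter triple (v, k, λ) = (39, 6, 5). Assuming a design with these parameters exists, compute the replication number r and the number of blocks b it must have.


Any 2-(v, k, λ) BIBD satisfies two necessary conditions:
  (i)  Each point sits in r blocks, and counting incidences through any fixed point gives r(k − 1) = λ(v − 1), so r = λ(v − 1)/(k − 1).
  (ii) Total incidences bk = vr, so b = vr/k.
Step 1: r = λ(v − 1)/(k − 1) = 5·(39 − 1)/(6 − 1) = 5·38/5 = 190/5 = 38.
Step 2: b = vr/k = 39·38/6 = 1482/6 = 247.
Check integrality: r = 38 ∈ Z ✓, b = 247 ∈ Z ✓.
(These identities are necessary conditions: they determine r and b for any design with these parameters, but do not by themselves prove that one exists.)

r = 38, b = 247.


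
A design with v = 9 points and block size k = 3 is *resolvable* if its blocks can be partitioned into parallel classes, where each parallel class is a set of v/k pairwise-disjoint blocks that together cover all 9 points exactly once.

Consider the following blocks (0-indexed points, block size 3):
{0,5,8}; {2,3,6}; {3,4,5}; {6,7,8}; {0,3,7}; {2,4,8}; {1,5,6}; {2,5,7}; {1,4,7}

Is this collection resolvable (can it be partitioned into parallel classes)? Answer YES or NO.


v = 9, block size k = 3, number of blocks = 9.
For resolvability, blocks must partition into parallel classes of size v/k = 3.
Total blocks must therefore be a multiple of 3: 9 = 3·3 + 0 ⇒ divisible ✓.
Consider block {3,4,5}. The only other block(s) in the collection disjoint from it are {6,7,8} — just 1 block(s). Any parallel class containing {3,4,5} would need 2 other blocks each disjoint from it, so no parallel class of size 3 can contain {3,4,5}.
Since every block must belong to some parallel class in a resolution, the collection cannot be partitioned into parallel classes.
Resolvable? NO.

NO


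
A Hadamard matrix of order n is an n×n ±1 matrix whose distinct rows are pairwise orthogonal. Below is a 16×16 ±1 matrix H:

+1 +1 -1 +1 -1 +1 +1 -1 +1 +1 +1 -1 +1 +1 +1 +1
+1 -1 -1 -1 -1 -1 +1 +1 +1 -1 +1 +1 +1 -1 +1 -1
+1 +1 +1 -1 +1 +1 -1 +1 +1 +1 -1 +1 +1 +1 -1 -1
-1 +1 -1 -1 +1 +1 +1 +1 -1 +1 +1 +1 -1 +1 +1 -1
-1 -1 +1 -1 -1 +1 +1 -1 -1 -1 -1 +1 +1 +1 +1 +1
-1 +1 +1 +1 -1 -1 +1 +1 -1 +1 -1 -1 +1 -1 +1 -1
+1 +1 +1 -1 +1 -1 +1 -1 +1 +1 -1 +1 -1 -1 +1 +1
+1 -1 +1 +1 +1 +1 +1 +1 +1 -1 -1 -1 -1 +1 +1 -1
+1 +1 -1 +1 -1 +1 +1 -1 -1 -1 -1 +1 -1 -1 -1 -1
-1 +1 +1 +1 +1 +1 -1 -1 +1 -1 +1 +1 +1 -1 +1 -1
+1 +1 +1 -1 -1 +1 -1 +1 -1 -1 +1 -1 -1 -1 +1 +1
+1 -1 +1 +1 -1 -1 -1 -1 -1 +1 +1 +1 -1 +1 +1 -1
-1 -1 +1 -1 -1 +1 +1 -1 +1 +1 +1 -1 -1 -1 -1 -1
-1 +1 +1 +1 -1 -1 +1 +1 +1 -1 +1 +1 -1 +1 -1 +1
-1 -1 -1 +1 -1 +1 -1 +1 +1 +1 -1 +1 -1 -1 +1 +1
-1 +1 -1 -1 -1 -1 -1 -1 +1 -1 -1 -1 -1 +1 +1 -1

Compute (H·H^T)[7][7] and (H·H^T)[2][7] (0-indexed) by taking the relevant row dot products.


Row 2 of H: [1, 1, 1, -1, 1, 1, -1, 1, 1, 1, -1, 1, 1, 1, -1, -1].
Row 7 of H: [1, -1, 1, 1, 1, 1, 1, 1, 1, -1, -1, -1, -1, 1, 1, -1].
(H·H^T)[7][7] = Σ_j H[7][j]·H[7][j] = (1)² + (-1)² + (1)² + (1)² + (1)² + (1)² + (1)² + (1)² + (1)² + (-1)² + (-1)² + (-1)² + (-1)² + (1)² + (1)² + (-1)² = 1 + 1 + 1 + 1 + 1 + 1 + 1 + 1 + 1 + 1 + 1 + 1 + 1 + 1 + 1 + 1 = 16.
(H·H^T)[2][7] = Σ_j H[2][j]·H[7][j] = (1)·(1) + (1)·(-1) + (1)·(1) + (-1)·(1) + (1)·(1) + (1)·(1) + (-1)·(1) + (1)·(1) + (1)·(1) + (1)·(-1) + (-1)·(-1) + (1)·(-1) + (1)·(-1) + (1)·(1) + (-1)·(1) + (-1)·(-1) = 1 + -1 + 1 + -1 + 1 + 1 + -1 + 1 + 1 + -1 + 1 + -1 + -1 + 1 + -1 + 1 = 2.
Rows 2 and 7 are not orthogonal (dot product = 2 ≠ 0), so H is not a Hadamard matrix.

(7,7) entry = 16; (2,7) entry = 2.


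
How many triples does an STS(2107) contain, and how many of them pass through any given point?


An STS(v) is a 2-(v, 3, 1) BIBD: block size k = 3, λ = 1.
Replication: r(k − 1) = λ(v − 1) ⇒ r·2 = 2107 − 1 = 2106 ⇒ r = 1053.
Block count: bk = vr ⇒ b·3 = 2107·1053 = 2218671 ⇒ b = 739557.
(Check via b = v(v − 1)/6 = 2107·2106/6 = 4437342/6 = 739557.)

r = 1053, b = 739557.


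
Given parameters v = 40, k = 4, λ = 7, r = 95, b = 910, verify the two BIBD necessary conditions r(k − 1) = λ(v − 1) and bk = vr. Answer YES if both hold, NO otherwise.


Condition (i): r(k − 1) = 95·3 = 285; λ(v − 1) = 7·39 = 273. Match? NO.
Condition (ii): bk = 910·4 = 3640; vr = 40·95 = 3800. Match? NO.
Both conditions hold? NO.

NO


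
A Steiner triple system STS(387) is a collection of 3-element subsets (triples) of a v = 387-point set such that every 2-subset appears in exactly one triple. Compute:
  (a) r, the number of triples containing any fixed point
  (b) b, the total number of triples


An STS(v) is a 2-(v, 3, 1) BIBD: block size k = 3, λ = 1.
Replication: r(k − 1) = λ(v − 1) ⇒ r·2 = 387 − 1 = 386 ⇒ r = 193.
Block count: bk = vr ⇒ b·3 = 387·193 = 74691 ⇒ b = 24897.

r = 193, b = 24897.


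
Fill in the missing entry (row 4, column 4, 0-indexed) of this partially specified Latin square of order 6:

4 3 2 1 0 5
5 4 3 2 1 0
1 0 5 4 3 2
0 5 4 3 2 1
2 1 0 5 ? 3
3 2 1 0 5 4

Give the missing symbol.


Row 4 contains symbols [0, 1, 2, 3, 5] — missing [4].
Column 4 contains symbols [0, 1, 2, 3, 5] — missing [4].
The missing symbol must appear in both missing sets; intersection = [4].
Therefore the hidden value is 4.

Missing value = 4.


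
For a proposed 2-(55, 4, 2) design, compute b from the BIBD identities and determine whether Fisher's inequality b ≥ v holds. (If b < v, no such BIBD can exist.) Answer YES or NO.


r = λ(v − 1)/(k − 1) = 2·54/3 = 36.
b = vr/k = 55·36/4 = 495.
Fisher's inequality: b ≥ v ⇔ 495 ≥ 55? YES.

YES


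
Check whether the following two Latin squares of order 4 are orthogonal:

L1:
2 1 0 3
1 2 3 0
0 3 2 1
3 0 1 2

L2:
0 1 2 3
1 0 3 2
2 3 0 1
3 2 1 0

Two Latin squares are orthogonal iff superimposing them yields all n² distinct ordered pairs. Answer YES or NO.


Form the n² = 16 superimposed pairs (L1[i][j], L2[i][j]), row by row (rows and columns indexed from 0):
row 0: (2,0) (1,1) (0,2) (3,3)
row 1: (1,1) (2,0) (3,3) (0,2)
row 2: (0,2) (3,3) (2,0) (1,1)
row 3: (3,3) (0,2) (1,1) (2,0)
Orthogonality requires all 16 pairs distinct.
But the pair (1,1) repeats: cell (0,1) has L1 = 1, L2 = 1, and cell (1,0) has L1 = 1, L2 = 1.
A repeated pair means some other pair never occurs (only 4 distinct pairs out of 16), so the squares are not orthogonal.
Conclusion: NO.

NO


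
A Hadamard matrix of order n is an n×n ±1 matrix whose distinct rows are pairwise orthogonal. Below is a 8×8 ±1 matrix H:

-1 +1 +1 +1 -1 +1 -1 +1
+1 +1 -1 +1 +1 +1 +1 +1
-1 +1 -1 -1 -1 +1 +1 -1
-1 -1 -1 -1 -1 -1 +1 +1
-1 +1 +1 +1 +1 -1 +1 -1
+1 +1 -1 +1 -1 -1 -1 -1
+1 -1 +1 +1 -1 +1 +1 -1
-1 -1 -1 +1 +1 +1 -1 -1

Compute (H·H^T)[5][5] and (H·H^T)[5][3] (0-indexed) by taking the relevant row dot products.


Row 3 of H: [-1, -1, -1, -1, -1, -1, 1, 1].
Row 5 of H: [1, 1, -1, 1, -1, -1, -1, -1].
(H·H^T)[5][5] = Σ_j H[5][j]·H[5][j] = (1)² + (1)² + (-1)² + (1)² + (-1)² + (-1)² + (-1)² + (-1)² = 1 + 1 + 1 + 1 + 1 + 1 + 1 + 1 = 8.
(H·H^T)[5][3] = Σ_j H[5][j]·H[3][j] = (1)·(-1) + (1)·(-1) + (-1)·(-1) + (1)·(-1) + (-1)·(-1) + (-1)·(-1) + (-1)·(1) + (-1)·(1) = -1 + -1 + 1 + -1 + 1 + 1 + -1 + -1 = -2.
Rows 5 and 3 are not orthogonal (dot product = -2 ≠ 0), so H is not a Hadamard matrix.

(5,5) entry = 8; (5,3) entry = -2.


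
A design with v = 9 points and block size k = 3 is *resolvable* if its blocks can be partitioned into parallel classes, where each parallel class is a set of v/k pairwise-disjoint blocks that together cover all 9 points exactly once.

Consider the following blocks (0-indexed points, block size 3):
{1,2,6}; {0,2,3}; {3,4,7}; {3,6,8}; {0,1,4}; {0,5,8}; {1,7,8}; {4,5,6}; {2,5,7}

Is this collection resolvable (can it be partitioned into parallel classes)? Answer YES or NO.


v = 9, block size k = 3, number of blocks = 9.
For resolvability, blocks must partition into parallel classes of size v/k = 3.
Total blocks must therefore be a multiple of 3: 9 = 3·3 + 0 ⇒ divisible ✓.
Greedy packing gives 3 candidate class(es). Each should be a full parallel class (size 3, covers all 9 points).
  Class 1 (3 blocks): {1,2,6}; {3,4,7}; {0,5,8}. Points covered: [0, 1, 2, 3, 4, 5, 6, 7, 8].
  Class 2 (3 blocks): {0,2,3}; {1,7,8}; {4,5,6}. Points covered: [0, 1, 2, 3, 4, 5, 6, 7, 8].
  Class 3 (3 blocks): {3,6,8}; {0,1,4}; {2,5,7}. Points covered: [0, 1, 2, 3, 4, 5, 6, 7, 8].
All classes full (size 3)? YES. All classes cover every point? YES.
Resolvable? YES.

YES


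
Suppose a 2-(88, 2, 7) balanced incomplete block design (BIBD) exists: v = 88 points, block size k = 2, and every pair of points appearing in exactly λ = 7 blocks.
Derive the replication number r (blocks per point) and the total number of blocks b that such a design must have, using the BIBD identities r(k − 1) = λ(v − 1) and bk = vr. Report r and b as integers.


Any 2-(v, k, λ) BIBD satisfies two necessary conditions:
  (i)  Each point sits in r blocks, and counting incidences through any fixed point gives r(k − 1) = λ(v − 1), so r = λ(v − 1)/(k − 1).
  (ii) Total incidences bk = vr, so b = vr/k.
Step 1: r = λ(v − 1)/(k − 1) = 7·(88 − 1)/(2 − 1) = 7·87/1 = 609/1 = 609.
Step 2: b = vr/k = 88·609/2 = 53592/2 = 26796.
Check integrality: r = 609 ∈ Z ✓, b = 26796 ∈ Z ✓.
(These identities are necessary conditions: they determine r and b for any design with these parameters, but do not by themselves prove that one exists.)

r = 609, b = 26796.


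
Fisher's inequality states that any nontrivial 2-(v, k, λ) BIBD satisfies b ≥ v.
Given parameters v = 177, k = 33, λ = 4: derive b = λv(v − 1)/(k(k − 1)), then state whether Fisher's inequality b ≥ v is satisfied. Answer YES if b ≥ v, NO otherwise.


b = λv(v − 1)/(k(k − 1)) = 4·177·176/(33·32) = 124608/1056 = 118.
Compare with v = 177: b < v, so Fisher's inequality fails.

NO


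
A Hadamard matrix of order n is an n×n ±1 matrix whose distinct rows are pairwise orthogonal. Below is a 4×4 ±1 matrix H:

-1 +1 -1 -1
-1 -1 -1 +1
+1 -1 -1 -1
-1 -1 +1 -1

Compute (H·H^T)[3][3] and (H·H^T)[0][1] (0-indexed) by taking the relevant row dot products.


Row 0 of H: [-1, 1, -1, -1].
Row 1 of H: [-1, -1, -1, 1].
Row 3 of H: [-1, -1, 1, -1].
(H·H^T)[3][3] = Σ_j H[3][j]·H[3][j] = (-1)² + (-1)² + (1)² + (-1)² = 1 + 1 + 1 + 1 = 4.
(H·H^T)[0][1] = Σ_j H[0][j]·H[1][j] = (-1)·(-1) + (1)·(-1) + (-1)·(-1) + (-1)·(1) = 1 + -1 + 1 + -1 = 0.
So rows 0 and 1 are orthogonal; the diagonal entry equals n = 4.

(3,3) entry = 4; (0,1) entry = 0.


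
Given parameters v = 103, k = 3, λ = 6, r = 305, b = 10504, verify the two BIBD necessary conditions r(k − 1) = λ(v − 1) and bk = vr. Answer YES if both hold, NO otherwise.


Condition (i): r(k − 1) = 305·2 = 610; λ(v − 1) = 6·102 = 612. Match? NO.
Condition (ii): bk = 10504·3 = 31512; vr = 103·305 = 31415. Match? NO.
Both conditions hold? NO.

NO


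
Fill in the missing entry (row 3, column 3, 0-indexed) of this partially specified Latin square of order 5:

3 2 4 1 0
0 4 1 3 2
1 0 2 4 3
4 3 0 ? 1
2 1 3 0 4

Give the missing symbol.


Row 3 contains symbols [0, 1, 3, 4] — missing [2].
Column 3 contains symbols [0, 1, 3, 4] — missing [2].
The missing symbol must appear in both missing sets; intersection = [2].
Therefore the hidden value is 2.

Missing value = 2.


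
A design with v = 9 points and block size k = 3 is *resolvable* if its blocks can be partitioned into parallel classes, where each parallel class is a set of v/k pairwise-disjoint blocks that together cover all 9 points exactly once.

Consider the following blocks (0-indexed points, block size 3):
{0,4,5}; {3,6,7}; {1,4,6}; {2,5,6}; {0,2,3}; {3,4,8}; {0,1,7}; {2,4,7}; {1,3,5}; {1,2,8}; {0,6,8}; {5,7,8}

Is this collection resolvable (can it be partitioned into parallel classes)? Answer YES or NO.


v = 9, block size k = 3, number of blocks = 12.
For resolvability, blocks must partition into parallel classes of size v/k = 3.
Total blocks must therefore be a multiple of 3: 12 = 3·4 + 0 ⇒ divisible ✓.
Greedy packing gives 4 candidate class(es). Each should be a full parallel class (size 3, covers all 9 points).
  Class 1 (3 blocks): {0,4,5}; {3,6,7}; {1,2,8}. Points covered: [0, 1, 2, 3, 4, 5, 6, 7, 8].
  Class 2 (3 blocks): {1,4,6}; {0,2,3}; {5,7,8}. Points covered: [0, 1, 2, 3, 4, 5, 6, 7, 8].
  Class 3 (3 blocks): {2,5,6}; {3,4,8}; {0,1,7}. Points covered: [0, 1, 2, 3, 4, 5, 6, 7, 8].
  Class 4 (3 blocks): {2,4,7}; {1,3,5}; {0,6,8}. Points covered: [0, 1, 2, 3, 4, 5, 6, 7, 8].
All classes full (size 3)? YES. All classes cover every point? YES.
Resolvable? YES.

YES


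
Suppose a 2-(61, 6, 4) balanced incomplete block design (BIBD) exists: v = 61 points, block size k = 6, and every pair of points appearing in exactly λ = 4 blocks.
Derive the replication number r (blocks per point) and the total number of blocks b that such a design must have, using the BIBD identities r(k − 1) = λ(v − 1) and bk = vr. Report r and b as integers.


Any 2-(v, k, λ) BIBD satisfies two necessary conditions:
  (i)  Each point sits in r blocks, and counting incidences through any fixed point gives r(k − 1) = λ(v − 1), so r = λ(v − 1)/(k − 1).
  (ii) Total incidences bk = vr, so b = vr/k.
Step 1: r = λ(v − 1)/(k − 1) = 4·(61 − 1)/(6 − 1) = 4·60/5 = 240/5 = 48.
Step 2: b = vr/k = 61·48/6 = 2928/6 = 488.
Check integrality: r = 48 ∈ Z ✓, b = 488 ∈ Z ✓.
(These identities are necessary conditions: they determine r and b for any design with these parameters, but do not by themselves prove that one exists.)

r = 48, b = 488.


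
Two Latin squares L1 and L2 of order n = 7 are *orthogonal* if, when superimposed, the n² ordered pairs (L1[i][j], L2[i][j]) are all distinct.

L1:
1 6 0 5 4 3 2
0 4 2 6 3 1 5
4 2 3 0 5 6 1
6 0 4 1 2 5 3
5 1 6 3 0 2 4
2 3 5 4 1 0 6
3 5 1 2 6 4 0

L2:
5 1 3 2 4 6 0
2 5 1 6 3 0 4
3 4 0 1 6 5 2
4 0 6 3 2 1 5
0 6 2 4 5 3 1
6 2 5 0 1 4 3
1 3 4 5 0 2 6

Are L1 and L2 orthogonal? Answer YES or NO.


Form the n² = 49 superimposed pairs (L1[i][j], L2[i][j]), row by row (rows and columns indexed from 0):
row 0: (1,5) (6,1) (0,3) (5,2) (4,4) (3,6) (2,0)
row 1: (0,2) (4,5) (2,1) (6,6) (3,3) (1,0) (5,4)
row 2: (4,3) (2,4) (3,0) (0,1) (5,6) (6,5) (1,2)
row 3: (6,4) (0,0) (4,6) (1,3) (2,2) (5,1) (3,5)
row 4: (5,0) (1,6) (6,2) (3,4) (0,5) (2,3) (4,1)
row 5: (2,6) (3,2) (5,5) (4,0) (1,1) (0,4) (6,3)
row 6: (3,1) (5,3) (1,4) (2,5) (6,0) (4,2) (0,6)
Orthogonality requires all 49 pairs distinct.
Check by first coordinate: for each symbol s of L1, list the L2 entries in the n cells where L1 = s; they must all differ.
  L1 = 0: L2 entries (in reading order) 3, 2, 1, 0, 5, 4, 6 — all 7 distinct ✓
  L1 = 1: L2 entries (in reading order) 5, 0, 2, 3, 6, 1, 4 — all 7 distinct ✓
  L1 = 2: L2 entries (in reading order) 0, 1, 4, 2, 3, 6, 5 — all 7 distinct ✓
  L1 = 3: L2 entries (in reading order) 6, 3, 0, 5, 4, 2, 1 — all 7 distinct ✓
  L1 = 4: L2 entries (in reading order) 4, 5, 3, 6, 1, 0, 2 — all 7 distinct ✓
  L1 = 5: L2 entries (in reading order) 2, 4, 6, 1, 0, 5, 3 — all 7 distinct ✓
  L1 = 6: L2 entries (in reading order) 1, 6, 5, 4, 2, 3, 0 — all 7 distinct ✓
Every symbol of L1 meets every symbol of L2 exactly once, so all 49 pairs are distinct (49 of 49).
Conclusion: YES.

YES


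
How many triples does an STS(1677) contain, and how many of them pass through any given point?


An STS(v) is a 2-(v, 3, 1) BIBD: block size k = 3, λ = 1.
Replication: r(k − 1) = λ(v − 1) ⇒ r·2 = 1677 − 1 = 1676 ⇒ r = 838.
Block count: b = v(v − 1)/6 = 1677·1676/6 = 2810652/6 = 468442.
(Check via bk = vr: 468442·3 = 1405326 = 1677·838 = 1405326 ✓.)

r = 838, b = 468442.


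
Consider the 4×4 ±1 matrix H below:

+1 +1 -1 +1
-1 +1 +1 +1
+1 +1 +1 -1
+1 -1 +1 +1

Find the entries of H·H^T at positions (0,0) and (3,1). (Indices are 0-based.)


Row 0 of H: [1, 1, -1, 1].
Row 1 of H: [-1, 1, 1, 1].
Row 3 of H: [1, -1, 1, 1].
(H·H^T)[0][0] = Σ_j H[0][j]·H[0][j] = (1)² + (1)² + (-1)² + (1)² = 1 + 1 + 1 + 1 = 4.
(H·H^T)[3][1] = Σ_j H[3][j]·H[1][j] = (1)·(-1) + (-1)·(1) + (1)·(1) + (1)·(1) = -1 + -1 + 1 + 1 = 0.
So rows 3 and 1 are orthogonal; the diagonal entry equals n = 4.

(0,0) entry = 4; (3,1) entry = 0.


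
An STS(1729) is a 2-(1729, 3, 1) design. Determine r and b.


An STS(v) is a 2-(v, 3, 1) BIBD: block size k = 3, λ = 1.
Replication: r(k − 1) = λ(v − 1) ⇒ r·2 = 1729 − 1 = 1728 ⇒ r = 864.
Block count: bk = vr ⇒ b·3 = 1729·864 = 1493856 ⇒ b = 497952.

r = 864, b = 497952.


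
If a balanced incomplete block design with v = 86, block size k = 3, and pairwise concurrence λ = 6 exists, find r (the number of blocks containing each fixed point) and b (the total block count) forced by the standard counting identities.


Any 2-(v, k, λ) BIBD satisfies two necessary conditions:
  (i)  Each point sits in r blocks, and counting incidences through any fixed point gives r(k − 1) = λ(v − 1), so r = λ(v − 1)/(k − 1).
  (ii) Total incidences bk = vr, so b = vr/k.
Step 1: r = λ(v − 1)/(k − 1) = 6·(86 − 1)/(3 − 1) = 6·85/2 = 510/2 = 255.
Step 2: b = vr/k = 86·255/3 = 21930/3 = 7310.
Check integrality: r = 255 ∈ Z ✓, b = 7310 ∈ Z ✓.
(These identities are necessary conditions: they determine r and b for any design with these parameters, but do not by themselves prove that one exists.)

r = 255, b = 7310.


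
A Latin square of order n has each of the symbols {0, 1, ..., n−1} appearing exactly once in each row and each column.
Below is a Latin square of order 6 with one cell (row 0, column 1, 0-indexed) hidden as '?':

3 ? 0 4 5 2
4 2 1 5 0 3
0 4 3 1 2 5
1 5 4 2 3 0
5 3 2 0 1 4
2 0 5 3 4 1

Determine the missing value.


Row 0 contains symbols [0, 2, 3, 4, 5] — missing [1].
Column 1 contains symbols [0, 2, 3, 4, 5] — missing [1].
The missing symbol must appear in both missing sets; intersection = [1].
Therefore the hidden value is 1.

Missing value = 1.


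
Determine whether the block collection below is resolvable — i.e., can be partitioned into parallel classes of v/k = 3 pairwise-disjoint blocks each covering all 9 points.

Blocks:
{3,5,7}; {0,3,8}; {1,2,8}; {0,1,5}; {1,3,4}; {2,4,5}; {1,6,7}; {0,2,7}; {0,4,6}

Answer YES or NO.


v = 9, block size k = 3, number of blocks = 9.
For resolvability, blocks must partition into parallel classes of size v/k = 3.
Total blocks must therefore be a multiple of 3: 9 = 3·3 + 0 ⇒ divisible ✓.
Consider block {0,1,5}. It intersects every other block in the collection, so no parallel class of size 3 can contain it.
Since every block must belong to some parallel class in a resolution, the collection cannot be partitioned into parallel classes.
Resolvable? NO.

NO


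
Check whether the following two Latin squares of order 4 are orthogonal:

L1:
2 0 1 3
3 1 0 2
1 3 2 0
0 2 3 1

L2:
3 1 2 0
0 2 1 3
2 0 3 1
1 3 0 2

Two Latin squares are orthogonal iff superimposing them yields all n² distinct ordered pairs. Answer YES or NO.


Form the n² = 16 superimposed pairs (L1[i][j], L2[i][j]), row by row (rows and columns indexed from 0):
row 0: (2,3) (0,1) (1,2) (3,0)
row 1: (3,0) (1,2) (0,1) (2,3)
row 2: (1,2) (3,0) (2,3) (0,1)
row 3: (0,1) (2,3) (3,0) (1,2)
Orthogonality requires all 16 pairs distinct.
But the pair (3,0) repeats: cell (0,3) has L1 = 3, L2 = 0, and cell (1,0) has L1 = 3, L2 = 0.
A repeated pair means some other pair never occurs (only 4 distinct pairs out of 16), so the squares are not orthogonal.
Conclusion: NO.

NO


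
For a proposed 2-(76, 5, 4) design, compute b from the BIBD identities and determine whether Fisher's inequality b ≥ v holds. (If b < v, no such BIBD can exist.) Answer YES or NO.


r = λ(v − 1)/(k − 1) = 4·75/4 = 75.
b = vr/k = 76·75/5 = 1140.
Fisher's inequality: b ≥ v ⇔ 1140 ≥ 76? YES.

YES


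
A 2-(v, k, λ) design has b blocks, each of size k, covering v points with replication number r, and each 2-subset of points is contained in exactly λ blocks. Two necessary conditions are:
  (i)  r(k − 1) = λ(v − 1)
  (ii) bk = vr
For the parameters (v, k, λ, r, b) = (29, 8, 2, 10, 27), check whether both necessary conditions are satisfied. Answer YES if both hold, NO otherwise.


Condition (i): r(k − 1) = 10·7 = 70; λ(v − 1) = 2·28 = 56. Match? NO.
Condition (ii): bk = 27·8 = 216; vr = 29·10 = 290. Match? NO.
Both conditions hold? NO.

NO


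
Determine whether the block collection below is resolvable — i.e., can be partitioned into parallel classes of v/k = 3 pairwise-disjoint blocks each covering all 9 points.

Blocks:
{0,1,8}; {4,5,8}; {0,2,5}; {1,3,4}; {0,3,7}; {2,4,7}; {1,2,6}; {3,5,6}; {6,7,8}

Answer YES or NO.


v = 9, block size k = 3, number of blocks = 9.
For resolvability, blocks must partition into parallel classes of size v/k = 3.
Total blocks must therefore be a multiple of 3: 9 = 3·3 + 0 ⇒ divisible ✓.
Greedy packing gives 3 candidate class(es). Each should be a full parallel class (size 3, covers all 9 points).
  Class 1 (3 blocks): {0,1,8}; {2,4,7}; {3,5,6}. Points covered: [0, 1, 2, 3, 4, 5, 6, 7, 8].
  Class 2 (3 blocks): {4,5,8}; {0,3,7}; {1,2,6}. Points covered: [0, 1, 2, 3, 4, 5, 6, 7, 8].
  Class 3 (3 blocks): {0,2,5}; {1,3,4}; {6,7,8}. Points covered: [0, 1, 2, 3, 4, 5, 6, 7, 8].
All classes full (size 3)? YES. All classes cover every point? YES.
Resolvable? YES.

YES


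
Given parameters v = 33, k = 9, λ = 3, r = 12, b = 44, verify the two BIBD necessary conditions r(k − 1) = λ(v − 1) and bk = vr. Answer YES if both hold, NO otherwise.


Condition (i): r(k − 1) = 12·8 = 96; λ(v − 1) = 3·32 = 96. Match? YES.
Condition (ii): bk = 44·9 = 396; vr = 33·12 = 396. Match? YES.
Both conditions hold? YES.

YES


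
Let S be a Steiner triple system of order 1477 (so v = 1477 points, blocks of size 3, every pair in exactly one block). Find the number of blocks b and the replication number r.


An STS(v) is a 2-(v, 3, 1) BIBD: block size k = 3, λ = 1.
Replication: r(k − 1) = λ(v − 1) ⇒ r·2 = 1477 − 1 = 1476 ⇒ r = 738.
Block count: bk = vr ⇒ b·3 = 1477·738 = 1090026 ⇒ b = 363342.

r = 738, b = 363342.


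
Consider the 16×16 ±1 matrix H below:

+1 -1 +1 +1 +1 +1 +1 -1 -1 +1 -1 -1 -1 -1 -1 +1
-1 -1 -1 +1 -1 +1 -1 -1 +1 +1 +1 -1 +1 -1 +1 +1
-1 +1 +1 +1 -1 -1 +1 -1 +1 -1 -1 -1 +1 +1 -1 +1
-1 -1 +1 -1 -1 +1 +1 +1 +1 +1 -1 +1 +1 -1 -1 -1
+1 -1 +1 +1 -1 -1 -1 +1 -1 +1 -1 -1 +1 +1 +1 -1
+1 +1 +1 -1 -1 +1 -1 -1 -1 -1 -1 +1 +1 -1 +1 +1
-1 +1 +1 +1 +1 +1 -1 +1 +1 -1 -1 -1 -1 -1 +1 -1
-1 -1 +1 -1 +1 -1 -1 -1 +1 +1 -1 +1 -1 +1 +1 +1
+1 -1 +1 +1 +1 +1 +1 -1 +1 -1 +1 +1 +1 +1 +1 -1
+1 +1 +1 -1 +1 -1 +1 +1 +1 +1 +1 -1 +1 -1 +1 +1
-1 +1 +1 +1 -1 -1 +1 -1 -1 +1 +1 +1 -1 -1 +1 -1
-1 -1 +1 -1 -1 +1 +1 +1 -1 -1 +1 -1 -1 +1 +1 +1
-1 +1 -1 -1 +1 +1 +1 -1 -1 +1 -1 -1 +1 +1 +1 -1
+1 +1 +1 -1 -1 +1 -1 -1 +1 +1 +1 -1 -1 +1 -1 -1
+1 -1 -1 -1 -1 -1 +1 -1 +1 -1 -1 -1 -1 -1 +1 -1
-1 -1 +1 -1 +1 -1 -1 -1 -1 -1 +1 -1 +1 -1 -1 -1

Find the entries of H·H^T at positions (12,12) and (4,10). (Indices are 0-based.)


Row 4 of H: [1, -1, 1, 1, -1, -1, -1, 1, -1, 1, -1, -1, 1, 1, 1, -1].
Row 10 of H: [-1, 1, 1, 1, -1, -1, 1, -1, -1, 1, 1, 1, -1, -1, 1, -1].
Row 12 of H: [-1, 1, -1, -1, 1, 1, 1, -1, -1, 1, -1, -1, 1, 1, 1, -1].
(H·H^T)[12][12] = Σ_j H[12][j]·H[12][j] = (-1)² + (1)² + (-1)² + (-1)² + (1)² + (1)² + (1)² + (-1)² + (-1)² + (1)² + (-1)² + (-1)² + (1)² + (1)² + (1)² + (-1)² = 1 + 1 + 1 + 1 + 1 + 1 + 1 + 1 + 1 + 1 + 1 + 1 + 1 + 1 + 1 + 1 = 16.
(H·H^T)[4][10] = Σ_j H[4][j]·H[10][j] = (1)·(-1) + (-1)·(1) + (1)·(1) + (1)·(1) + (-1)·(-1) + (-1)·(-1) + (-1)·(1) + (1)·(-1) + (-1)·(-1) + (1)·(1) + (-1)·(1) + (-1)·(1) + (1)·(-1) + (1)·(-1) + (1)·(1) + (-1)·(-1) = -1 + -1 + 1 + 1 + 1 + 1 + -1 + -1 + 1 + 1 + -1 + -1 + -1 + -1 + 1 + 1 = 0.
So rows 4 and 10 are orthogonal; the diagonal entry equals n = 16.

(12,12) entry = 16; (4,10) entry = 0.
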